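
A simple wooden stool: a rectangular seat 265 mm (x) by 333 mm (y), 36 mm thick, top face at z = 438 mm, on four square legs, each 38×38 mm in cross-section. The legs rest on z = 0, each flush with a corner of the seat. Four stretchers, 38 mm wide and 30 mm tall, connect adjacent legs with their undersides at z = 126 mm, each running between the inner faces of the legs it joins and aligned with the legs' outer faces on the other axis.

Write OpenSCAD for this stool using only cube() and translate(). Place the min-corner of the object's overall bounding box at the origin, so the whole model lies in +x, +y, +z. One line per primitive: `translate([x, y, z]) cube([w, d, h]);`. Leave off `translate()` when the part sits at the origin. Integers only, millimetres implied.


translate([0, 0, 402]) cube([265, 333, 36]);
cube([38, 38, 402]);
translate([227, 0, 0]) cube([38, 38, 402]);
translate([0, 295, 0]) cube([38, 38, 402]);
translate([227, 295, 0]) cube([38, 38, 402]);
translate([38, 0, 126]) cube([189, 38, 30]);
translate([38, 295, 126]) cube([189, 38, 30]);
translate([0, 38, 126]) cube([38, 257, 30]);
translate([227, 38, 126]) cube([38, 257, 30]);


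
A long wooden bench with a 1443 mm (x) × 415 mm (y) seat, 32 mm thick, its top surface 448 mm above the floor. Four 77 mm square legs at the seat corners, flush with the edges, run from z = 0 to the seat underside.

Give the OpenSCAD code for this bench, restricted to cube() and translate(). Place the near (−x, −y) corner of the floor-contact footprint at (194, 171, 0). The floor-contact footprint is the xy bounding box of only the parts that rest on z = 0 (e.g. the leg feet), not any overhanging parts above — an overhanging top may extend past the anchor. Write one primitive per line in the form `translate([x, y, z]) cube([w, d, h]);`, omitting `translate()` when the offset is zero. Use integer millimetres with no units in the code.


translate([194, 171, 416]) cube([1443, 415, 32]);
translate([194, 171, 0]) cube([77, 77, 416]);
translate([194, 509, 0]) cube([77, 77, 416]);
translate([1560, 171, 0]) cube([77, 77, 416]);
translate([1560, 509, 0]) cube([77, 77, 416]);


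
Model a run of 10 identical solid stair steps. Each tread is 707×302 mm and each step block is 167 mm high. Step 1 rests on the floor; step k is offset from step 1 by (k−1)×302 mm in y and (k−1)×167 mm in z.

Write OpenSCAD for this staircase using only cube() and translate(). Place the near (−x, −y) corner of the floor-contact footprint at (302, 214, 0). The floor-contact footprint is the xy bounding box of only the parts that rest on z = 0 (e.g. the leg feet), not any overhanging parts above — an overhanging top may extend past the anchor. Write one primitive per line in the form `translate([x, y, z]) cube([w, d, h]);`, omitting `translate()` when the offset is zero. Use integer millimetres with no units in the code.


translate([302, 214, 0]) cube([707, 302, 167]);
translate([302, 516, 167]) cube([707, 302, 167]);
translate([302, 818, 334]) cube([707, 302, 167]);
translate([302, 1120, 501]) cube([707, 302, 167]);
translate([302, 1422, 668]) cube([707, 302, 167]);
translate([302, 1724, 835]) cube([707, 302, 167]);
translate([302, 2026, 1002]) cube([707, 302, 167]);
translate([302, 2328, 1169]) cube([707, 302, 167]);
translate([302, 2630, 1336]) cube([707, 302, 167]);
translate([302, 2932, 1503]) cube([707, 302, 167]);


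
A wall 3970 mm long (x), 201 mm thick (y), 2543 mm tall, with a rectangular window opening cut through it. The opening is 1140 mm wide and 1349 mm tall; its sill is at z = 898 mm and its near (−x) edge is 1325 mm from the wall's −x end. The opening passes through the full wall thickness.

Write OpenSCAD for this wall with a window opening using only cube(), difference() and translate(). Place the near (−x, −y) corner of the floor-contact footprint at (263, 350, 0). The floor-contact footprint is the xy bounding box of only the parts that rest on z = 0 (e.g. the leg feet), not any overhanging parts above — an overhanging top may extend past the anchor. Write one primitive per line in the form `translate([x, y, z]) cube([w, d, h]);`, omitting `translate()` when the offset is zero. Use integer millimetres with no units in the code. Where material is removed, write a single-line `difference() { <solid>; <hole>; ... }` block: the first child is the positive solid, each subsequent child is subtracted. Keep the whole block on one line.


difference() { translate([263, 350, 0]) cube([3970, 201, 2543]); translate([1588, 350, 898]) cube([1140, 201, 1349]); }


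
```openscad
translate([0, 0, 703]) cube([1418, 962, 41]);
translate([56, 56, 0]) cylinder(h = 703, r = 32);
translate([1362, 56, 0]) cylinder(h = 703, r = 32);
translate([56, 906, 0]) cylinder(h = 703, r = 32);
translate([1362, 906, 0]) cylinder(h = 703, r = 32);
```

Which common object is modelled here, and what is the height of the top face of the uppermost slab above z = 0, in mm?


A table. The table height is 744 mm.

A 1418×962×41 slab sits at z = 703 on four Ø64 mm round legs — a table. The top surface is at 703 + 41 = 744 mm.


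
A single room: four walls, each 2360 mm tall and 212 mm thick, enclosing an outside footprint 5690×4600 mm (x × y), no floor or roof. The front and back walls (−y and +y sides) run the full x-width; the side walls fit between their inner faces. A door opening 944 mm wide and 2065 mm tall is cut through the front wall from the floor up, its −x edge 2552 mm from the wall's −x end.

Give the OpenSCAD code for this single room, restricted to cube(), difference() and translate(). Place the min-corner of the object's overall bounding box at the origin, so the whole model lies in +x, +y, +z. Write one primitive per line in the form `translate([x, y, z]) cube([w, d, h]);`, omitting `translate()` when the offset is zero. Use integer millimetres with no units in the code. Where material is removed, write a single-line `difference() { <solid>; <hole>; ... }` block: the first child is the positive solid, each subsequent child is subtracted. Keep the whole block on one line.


difference() { cube([5690, 212, 2360]); translate([2552, 0, 0]) cube([944, 212, 2065]); }
translate([0, 4388, 0]) cube([5690, 212, 2360]);
translate([0, 212, 0]) cube([212, 4176, 2360]);
translate([5478, 212, 0]) cube([212, 4176, 2360]);


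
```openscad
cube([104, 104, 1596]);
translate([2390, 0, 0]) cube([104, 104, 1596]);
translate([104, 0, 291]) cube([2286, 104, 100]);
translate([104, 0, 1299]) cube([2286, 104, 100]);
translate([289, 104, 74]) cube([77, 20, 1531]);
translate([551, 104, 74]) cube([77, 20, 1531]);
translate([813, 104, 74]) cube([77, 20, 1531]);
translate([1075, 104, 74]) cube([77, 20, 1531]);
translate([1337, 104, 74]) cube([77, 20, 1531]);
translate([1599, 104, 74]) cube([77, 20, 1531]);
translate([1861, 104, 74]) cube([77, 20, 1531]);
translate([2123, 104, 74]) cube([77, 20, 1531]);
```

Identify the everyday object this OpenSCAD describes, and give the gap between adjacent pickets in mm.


A fence section. The picket gap is 185 mm.

Two posts, two rails, 8 pickets — a fence section. Span 2286 mm holds 8 pickets of 77 mm with 9 equal gaps: ⌊(2286 − 8·77) / 9⌋ = 185 mm.


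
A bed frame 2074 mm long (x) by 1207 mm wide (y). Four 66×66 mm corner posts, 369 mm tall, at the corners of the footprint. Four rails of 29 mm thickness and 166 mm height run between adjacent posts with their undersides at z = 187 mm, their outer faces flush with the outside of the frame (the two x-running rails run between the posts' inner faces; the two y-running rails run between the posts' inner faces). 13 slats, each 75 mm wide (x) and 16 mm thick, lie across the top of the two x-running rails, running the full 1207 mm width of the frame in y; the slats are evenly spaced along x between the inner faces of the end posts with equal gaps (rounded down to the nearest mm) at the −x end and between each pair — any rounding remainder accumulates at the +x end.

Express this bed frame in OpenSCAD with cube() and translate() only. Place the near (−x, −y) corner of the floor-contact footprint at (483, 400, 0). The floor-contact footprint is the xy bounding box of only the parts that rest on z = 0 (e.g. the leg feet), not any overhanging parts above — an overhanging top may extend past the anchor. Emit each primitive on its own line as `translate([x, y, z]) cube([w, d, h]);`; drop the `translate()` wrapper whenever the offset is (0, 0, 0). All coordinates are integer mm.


translate([483, 400, 0]) cube([66, 66, 369]);
translate([483, 1541, 0]) cube([66, 66, 369]);
translate([2491, 400, 0]) cube([66, 66, 369]);
translate([2491, 1541, 0]) cube([66, 66, 369]);
translate([549, 400, 187]) cube([1942, 29, 166]);
translate([549, 1578, 187]) cube([1942, 29, 166]);
translate([483, 466, 187]) cube([29, 1075, 166]);
translate([2528, 466, 187]) cube([29, 1075, 166]);
translate([618, 400, 353]) cube([75, 1207, 16]);
translate([762, 400, 353]) cube([75, 1207, 16]);
translate([906, 400, 353]) cube([75, 1207, 16]);
translate([1050, 400, 353]) cube([75, 1207, 16]);
translate([1194, 400, 353]) cube([75, 1207, 16]);
translate([1338, 400, 353]) cube([75, 1207, 16]);
translate([1482, 400, 353]) cube([75, 1207, 16]);
translate([1626, 400, 353]) cube([75, 1207, 16]);
translate([1770, 400, 353]) cube([75, 1207, 16]);
translate([1914, 400, 353]) cube([75, 1207, 16]);
translate([2058, 400, 353]) cube([75, 1207, 16]);
translate([2202, 400, 353]) cube([75, 1207, 16]);
translate([2346, 400, 353]) cube([75, 1207, 16]);


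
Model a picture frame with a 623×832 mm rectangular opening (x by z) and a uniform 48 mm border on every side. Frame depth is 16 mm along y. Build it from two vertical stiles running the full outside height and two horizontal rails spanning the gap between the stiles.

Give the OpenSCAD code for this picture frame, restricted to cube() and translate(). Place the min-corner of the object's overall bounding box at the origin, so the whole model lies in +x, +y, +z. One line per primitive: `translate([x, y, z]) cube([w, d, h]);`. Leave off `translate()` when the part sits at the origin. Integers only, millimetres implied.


cube([48, 16, 928]);
translate([671, 0, 0]) cube([48, 16, 928]);
translate([48, 0, 0]) cube([623, 16, 48]);
translate([48, 0, 880]) cube([623, 16, 48]);


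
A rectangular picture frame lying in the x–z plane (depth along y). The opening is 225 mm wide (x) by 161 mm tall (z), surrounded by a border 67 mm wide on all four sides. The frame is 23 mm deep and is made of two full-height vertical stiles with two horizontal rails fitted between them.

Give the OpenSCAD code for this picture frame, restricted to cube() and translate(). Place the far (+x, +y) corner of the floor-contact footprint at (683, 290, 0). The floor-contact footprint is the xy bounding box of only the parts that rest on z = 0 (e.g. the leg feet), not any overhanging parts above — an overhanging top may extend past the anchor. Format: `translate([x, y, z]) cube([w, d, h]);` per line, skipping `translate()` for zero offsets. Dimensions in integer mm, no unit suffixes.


translate([324, 267, 0]) cube([67, 23, 295]);
translate([616, 267, 0]) cube([67, 23, 295]);
translate([391, 267, 0]) cube([225, 23, 67]);
translate([391, 267, 228]) cube([225, 23, 67]);


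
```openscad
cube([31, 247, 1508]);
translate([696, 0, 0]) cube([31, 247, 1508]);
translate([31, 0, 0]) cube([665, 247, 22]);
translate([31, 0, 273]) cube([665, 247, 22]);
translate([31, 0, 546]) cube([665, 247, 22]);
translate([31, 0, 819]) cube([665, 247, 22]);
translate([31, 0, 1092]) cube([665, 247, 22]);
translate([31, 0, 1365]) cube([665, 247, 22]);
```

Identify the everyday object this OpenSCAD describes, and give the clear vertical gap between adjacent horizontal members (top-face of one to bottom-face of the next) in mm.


A bookshelf. The clear shelf gap is 251 mm.

Two tall side panels with 6 horizontal boards between them — a bookshelf. The first two shelf undersides are at z = 0 and z = 273; with shelf thickness 22, the clear gap is 273 − 0 − 22 = 251 mm.


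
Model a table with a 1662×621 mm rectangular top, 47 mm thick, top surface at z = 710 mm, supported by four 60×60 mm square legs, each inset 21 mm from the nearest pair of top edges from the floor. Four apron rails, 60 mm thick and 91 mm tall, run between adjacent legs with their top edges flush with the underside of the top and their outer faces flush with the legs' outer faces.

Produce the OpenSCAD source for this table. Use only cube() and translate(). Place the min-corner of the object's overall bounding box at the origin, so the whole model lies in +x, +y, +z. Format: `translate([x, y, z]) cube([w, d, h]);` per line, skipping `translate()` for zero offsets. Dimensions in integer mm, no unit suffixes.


translate([0, 0, 663]) cube([1662, 621, 47]);
translate([21, 21, 0]) cube([60, 60, 663]);
translate([1581, 21, 0]) cube([60, 60, 663]);
translate([21, 540, 0]) cube([60, 60, 663]);
translate([1581, 540, 0]) cube([60, 60, 663]);
translate([81, 21, 572]) cube([1500, 60, 91]);
translate([81, 540, 572]) cube([1500, 60, 91]);
translate([21, 81, 572]) cube([60, 459, 91]);
translate([1581, 81, 572]) cube([60, 459, 91]);


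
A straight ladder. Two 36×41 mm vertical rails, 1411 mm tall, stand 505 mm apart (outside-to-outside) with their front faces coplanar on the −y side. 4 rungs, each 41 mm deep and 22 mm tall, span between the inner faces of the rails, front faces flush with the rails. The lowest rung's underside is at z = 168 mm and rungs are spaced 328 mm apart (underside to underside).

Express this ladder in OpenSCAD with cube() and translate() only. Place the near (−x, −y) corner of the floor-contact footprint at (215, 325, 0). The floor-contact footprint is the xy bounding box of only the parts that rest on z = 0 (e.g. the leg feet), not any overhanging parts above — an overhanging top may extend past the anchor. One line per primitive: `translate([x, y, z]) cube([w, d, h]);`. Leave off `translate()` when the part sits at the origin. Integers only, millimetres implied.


translate([215, 325, 0]) cube([36, 41, 1411]);
translate([684, 325, 0]) cube([36, 41, 1411]);
translate([251, 325, 168]) cube([433, 41, 22]);
translate([251, 325, 496]) cube([433, 41, 22]);
translate([251, 325, 824]) cube([433, 41, 22]);
translate([251, 325, 1152]) cube([433, 41, 22]);


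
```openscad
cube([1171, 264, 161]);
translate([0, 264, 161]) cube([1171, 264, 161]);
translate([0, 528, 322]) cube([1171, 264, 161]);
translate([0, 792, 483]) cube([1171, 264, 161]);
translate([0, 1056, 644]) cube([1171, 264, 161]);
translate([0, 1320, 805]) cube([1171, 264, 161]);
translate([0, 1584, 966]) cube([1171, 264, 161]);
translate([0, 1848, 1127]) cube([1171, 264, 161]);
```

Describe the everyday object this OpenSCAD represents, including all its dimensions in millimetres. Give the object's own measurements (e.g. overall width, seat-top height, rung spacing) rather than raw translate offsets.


A straight staircase of 8 solid steps. Each step is 1171 mm wide (x), 264 mm deep (y, the going) and 161 mm tall (the rise). The first step rests on the floor; each subsequent step sits one going further in +y and one rise higher in +z, directly behind and above the previous step with no overlap.


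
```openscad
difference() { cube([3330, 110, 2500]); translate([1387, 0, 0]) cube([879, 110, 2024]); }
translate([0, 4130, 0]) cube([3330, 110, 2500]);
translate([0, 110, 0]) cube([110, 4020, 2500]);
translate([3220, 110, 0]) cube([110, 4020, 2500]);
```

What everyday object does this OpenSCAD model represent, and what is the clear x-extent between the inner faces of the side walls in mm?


A single room. The interior width is 3110 mm.

Four walls enclosing a rectangle with a door in the front wall — a room. Outside width 3330 minus two 110 mm walls gives 3110 mm.


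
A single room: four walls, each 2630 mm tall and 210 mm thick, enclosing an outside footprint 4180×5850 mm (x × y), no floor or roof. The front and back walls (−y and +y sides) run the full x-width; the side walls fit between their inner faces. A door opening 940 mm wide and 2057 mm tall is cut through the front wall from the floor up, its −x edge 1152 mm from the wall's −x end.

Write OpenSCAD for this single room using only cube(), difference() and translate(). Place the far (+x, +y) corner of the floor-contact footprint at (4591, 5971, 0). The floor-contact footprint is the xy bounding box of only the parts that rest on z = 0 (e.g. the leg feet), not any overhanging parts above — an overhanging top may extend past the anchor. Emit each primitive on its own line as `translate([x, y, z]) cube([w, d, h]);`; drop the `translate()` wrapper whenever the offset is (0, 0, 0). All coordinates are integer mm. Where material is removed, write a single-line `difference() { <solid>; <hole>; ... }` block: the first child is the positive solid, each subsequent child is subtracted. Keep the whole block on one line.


difference() { translate([411, 121, 0]) cube([4180, 210, 2630]); translate([1563, 121, 0]) cube([940, 210, 2057]); }
translate([411, 5761, 0]) cube([4180, 210, 2630]);
translate([411, 331, 0]) cube([210, 5430, 2630]);
translate([4381, 331, 0]) cube([210, 5430, 2630]);


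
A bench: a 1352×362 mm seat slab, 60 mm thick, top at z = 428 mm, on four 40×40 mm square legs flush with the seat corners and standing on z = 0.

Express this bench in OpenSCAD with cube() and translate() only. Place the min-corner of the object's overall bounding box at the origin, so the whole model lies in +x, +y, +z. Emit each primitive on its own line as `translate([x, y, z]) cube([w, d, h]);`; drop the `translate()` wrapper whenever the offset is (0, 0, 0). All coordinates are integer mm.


// leg_h = 428 − 60 = 368
translate([0, 0, 368]) cube([1352, 362, 60]);
cube([40, 40, 368]);
translate([0, 322, 0]) cube([40, 40, 368]);
translate([1312, 0, 0]) cube([40, 40, 368]);
translate([1312, 322, 0]) cube([40, 40, 368]);


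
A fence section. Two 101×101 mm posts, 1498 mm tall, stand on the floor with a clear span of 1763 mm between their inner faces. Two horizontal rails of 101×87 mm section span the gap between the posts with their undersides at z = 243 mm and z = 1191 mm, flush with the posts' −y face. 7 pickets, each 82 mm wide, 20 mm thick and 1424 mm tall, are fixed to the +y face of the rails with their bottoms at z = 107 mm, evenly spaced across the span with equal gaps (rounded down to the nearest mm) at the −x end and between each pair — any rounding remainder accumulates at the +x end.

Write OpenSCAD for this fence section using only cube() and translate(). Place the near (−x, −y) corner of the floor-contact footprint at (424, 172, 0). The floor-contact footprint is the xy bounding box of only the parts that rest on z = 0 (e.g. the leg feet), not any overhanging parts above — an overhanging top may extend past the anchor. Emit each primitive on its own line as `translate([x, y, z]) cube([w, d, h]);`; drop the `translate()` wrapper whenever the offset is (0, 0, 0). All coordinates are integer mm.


translate([424, 172, 0]) cube([101, 101, 1498]);
translate([2288, 172, 0]) cube([101, 101, 1498]);
translate([525, 172, 243]) cube([1763, 101, 87]);
translate([525, 172, 1191]) cube([1763, 101, 87]);
translate([673, 273, 107]) cube([82, 20, 1424]);
translate([903, 273, 107]) cube([82, 20, 1424]);
translate([1133, 273, 107]) cube([82, 20, 1424]);
translate([1363, 273, 107]) cube([82, 20, 1424]);
translate([1593, 273, 107]) cube([82, 20, 1424]);
translate([1823, 273, 107]) cube([82, 20, 1424]);
translate([2053, 273, 107]) cube([82, 20, 1424]);


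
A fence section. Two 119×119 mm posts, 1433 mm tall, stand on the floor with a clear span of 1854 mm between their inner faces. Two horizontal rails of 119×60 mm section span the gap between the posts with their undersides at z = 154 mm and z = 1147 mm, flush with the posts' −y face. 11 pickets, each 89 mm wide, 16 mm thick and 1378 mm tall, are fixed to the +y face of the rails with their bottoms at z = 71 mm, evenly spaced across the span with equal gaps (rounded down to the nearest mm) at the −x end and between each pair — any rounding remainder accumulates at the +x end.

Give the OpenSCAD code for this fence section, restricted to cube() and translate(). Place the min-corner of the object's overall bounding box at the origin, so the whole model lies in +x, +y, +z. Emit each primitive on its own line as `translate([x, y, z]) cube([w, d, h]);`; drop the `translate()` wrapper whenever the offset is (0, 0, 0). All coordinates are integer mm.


cube([119, 119, 1433]);
translate([1973, 0, 0]) cube([119, 119, 1433]);
translate([119, 0, 154]) cube([1854, 119, 60]);
translate([119, 0, 1147]) cube([1854, 119, 60]);
translate([191, 119, 71]) cube([89, 16, 1378]);
translate([352, 119, 71]) cube([89, 16, 1378]);
translate([513, 119, 71]) cube([89, 16, 1378]);
translate([674, 119, 71]) cube([89, 16, 1378]);
translate([835, 119, 71]) cube([89, 16, 1378]);
translate([996, 119, 71]) cube([89, 16, 1378]);
translate([1157, 119, 71]) cube([89, 16, 1378]);
translate([1318, 119, 71]) cube([89, 16, 1378]);
translate([1479, 119, 71]) cube([89, 16, 1378]);
translate([1640, 119, 71]) cube([89, 16, 1378]);
translate([1801, 119, 71]) cube([89, 16, 1378]);


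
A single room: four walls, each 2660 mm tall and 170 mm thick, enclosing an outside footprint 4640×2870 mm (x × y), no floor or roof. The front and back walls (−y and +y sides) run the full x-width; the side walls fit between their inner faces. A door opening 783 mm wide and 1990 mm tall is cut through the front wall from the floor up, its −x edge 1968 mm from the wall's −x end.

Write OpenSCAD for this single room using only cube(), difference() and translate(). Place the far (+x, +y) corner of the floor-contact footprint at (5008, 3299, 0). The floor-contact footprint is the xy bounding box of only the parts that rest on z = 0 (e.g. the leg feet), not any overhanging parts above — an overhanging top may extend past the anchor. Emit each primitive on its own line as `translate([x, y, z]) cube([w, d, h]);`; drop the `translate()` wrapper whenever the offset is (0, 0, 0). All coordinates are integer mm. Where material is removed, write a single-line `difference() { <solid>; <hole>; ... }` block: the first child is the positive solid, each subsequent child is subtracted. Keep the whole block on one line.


difference() { translate([368, 429, 0]) cube([4640, 170, 2660]); translate([2336, 429, 0]) cube([783, 170, 1990]); }
translate([368, 3129, 0]) cube([4640, 170, 2660]);
translate([368, 599, 0]) cube([170, 2530, 2660]);
translate([4838, 599, 0]) cube([170, 2530, 2660]);


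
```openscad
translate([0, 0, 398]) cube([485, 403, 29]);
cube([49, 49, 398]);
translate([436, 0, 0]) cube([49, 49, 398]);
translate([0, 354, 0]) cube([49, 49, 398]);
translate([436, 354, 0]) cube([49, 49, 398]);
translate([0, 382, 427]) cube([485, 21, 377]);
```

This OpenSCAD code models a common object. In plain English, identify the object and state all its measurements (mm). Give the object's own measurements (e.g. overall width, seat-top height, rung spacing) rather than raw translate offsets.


A chair. The seat is a 485×403×29 mm slab with its top at z = 427 mm, on four 49×49 mm corner legs (flush with the seat edges, standing on z = 0). A flat backrest 21 mm thick, 377 mm tall, spans the full seat width and rises from the seat top along its +y edge, rear face flush with the rear of the seat.


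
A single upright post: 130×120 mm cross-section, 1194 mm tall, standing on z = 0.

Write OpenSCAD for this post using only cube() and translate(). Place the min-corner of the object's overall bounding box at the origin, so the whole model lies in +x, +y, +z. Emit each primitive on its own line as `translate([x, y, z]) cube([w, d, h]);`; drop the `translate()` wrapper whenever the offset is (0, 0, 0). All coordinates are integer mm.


cube([130, 120, 1194]);


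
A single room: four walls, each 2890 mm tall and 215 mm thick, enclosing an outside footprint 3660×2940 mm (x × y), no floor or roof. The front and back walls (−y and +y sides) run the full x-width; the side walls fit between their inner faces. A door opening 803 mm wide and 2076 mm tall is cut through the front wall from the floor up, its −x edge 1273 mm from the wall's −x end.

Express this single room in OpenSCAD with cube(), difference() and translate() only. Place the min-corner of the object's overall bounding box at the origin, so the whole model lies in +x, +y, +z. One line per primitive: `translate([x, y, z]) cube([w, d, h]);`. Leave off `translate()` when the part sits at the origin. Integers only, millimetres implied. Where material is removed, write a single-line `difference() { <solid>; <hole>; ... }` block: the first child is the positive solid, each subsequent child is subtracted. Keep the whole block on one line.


difference() { cube([3660, 215, 2890]); translate([1273, 0, 0]) cube([803, 215, 2076]); }
translate([0, 2725, 0]) cube([3660, 215, 2890]);
translate([0, 215, 0]) cube([215, 2510, 2890]);
translate([3445, 215, 0]) cube([215, 2510, 2890]);


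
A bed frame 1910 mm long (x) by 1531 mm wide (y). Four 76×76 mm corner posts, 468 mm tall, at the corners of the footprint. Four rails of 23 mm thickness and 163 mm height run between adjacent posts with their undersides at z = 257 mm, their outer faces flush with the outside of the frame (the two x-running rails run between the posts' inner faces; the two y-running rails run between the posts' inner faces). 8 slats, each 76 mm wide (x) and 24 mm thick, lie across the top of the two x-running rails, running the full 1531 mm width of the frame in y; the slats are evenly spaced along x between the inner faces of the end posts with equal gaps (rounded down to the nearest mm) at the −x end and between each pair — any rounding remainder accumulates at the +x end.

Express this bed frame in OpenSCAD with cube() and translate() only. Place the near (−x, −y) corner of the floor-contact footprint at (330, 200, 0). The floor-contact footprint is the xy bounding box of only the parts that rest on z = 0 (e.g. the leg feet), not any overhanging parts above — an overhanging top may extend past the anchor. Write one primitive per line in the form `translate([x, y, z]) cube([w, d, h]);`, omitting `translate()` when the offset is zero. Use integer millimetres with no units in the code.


translate([330, 200, 0]) cube([76, 76, 468]);
translate([330, 1655, 0]) cube([76, 76, 468]);
translate([2164, 200, 0]) cube([76, 76, 468]);
translate([2164, 1655, 0]) cube([76, 76, 468]);
translate([406, 200, 257]) cube([1758, 23, 163]);
translate([406, 1708, 257]) cube([1758, 23, 163]);
translate([330, 276, 257]) cube([23, 1379, 163]);
translate([2217, 276, 257]) cube([23, 1379, 163]);
translate([533, 200, 420]) cube([76, 1531, 24]);
translate([736, 200, 420]) cube([76, 1531, 24]);
translate([939, 200, 420]) cube([76, 1531, 24]);
translate([1142, 200, 420]) cube([76, 1531, 24]);
translate([1345, 200, 420]) cube([76, 1531, 24]);
translate([1548, 200, 420]) cube([76, 1531, 24]);
translate([1751, 200, 420]) cube([76, 1531, 24]);
translate([1954, 200, 420]) cube([76, 1531, 24]);


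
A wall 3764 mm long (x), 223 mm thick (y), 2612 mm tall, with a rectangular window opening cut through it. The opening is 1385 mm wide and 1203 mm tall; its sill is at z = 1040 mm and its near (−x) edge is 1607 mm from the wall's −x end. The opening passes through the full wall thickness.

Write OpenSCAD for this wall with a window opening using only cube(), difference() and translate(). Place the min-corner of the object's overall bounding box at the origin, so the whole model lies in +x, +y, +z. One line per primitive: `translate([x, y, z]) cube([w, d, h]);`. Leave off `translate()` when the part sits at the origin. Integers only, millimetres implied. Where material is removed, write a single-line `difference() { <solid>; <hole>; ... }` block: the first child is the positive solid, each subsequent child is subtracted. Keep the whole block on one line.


difference() { cube([3764, 223, 2612]); translate([1607, 0, 1040]) cube([1385, 223, 1203]); }


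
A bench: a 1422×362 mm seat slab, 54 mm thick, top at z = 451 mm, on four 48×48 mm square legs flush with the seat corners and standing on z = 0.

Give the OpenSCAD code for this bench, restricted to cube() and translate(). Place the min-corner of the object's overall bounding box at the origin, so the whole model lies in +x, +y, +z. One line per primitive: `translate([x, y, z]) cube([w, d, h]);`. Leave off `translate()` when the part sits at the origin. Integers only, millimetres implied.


translate([0, 0, 397]) cube([1422, 362, 54]);
cube([48, 48, 397]);
translate([0, 314, 0]) cube([48, 48, 397]);
translate([1374, 0, 0]) cube([48, 48, 397]);
translate([1374, 314, 0]) cube([48, 48, 397]);


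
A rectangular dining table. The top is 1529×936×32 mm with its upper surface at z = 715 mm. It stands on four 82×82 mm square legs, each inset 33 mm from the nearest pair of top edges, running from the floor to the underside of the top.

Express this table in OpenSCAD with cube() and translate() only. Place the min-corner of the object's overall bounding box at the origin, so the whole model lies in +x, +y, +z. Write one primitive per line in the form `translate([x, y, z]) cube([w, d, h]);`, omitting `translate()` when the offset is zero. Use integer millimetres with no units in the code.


// leg_h = 715 - 32 = 683
translate([0, 0, 683]) cube([1529, 936, 32]);
translate([33, 33, 0]) cube([82, 82, 683]);
translate([1414, 33, 0]) cube([82, 82, 683]);
translate([33, 821, 0]) cube([82, 82, 683]);
translate([1414, 821, 0]) cube([82, 82, 683]);


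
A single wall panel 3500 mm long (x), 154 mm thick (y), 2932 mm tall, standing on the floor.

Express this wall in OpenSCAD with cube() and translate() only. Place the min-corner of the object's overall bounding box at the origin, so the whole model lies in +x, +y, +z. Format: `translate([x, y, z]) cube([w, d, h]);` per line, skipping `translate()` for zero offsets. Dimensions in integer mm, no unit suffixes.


cube([3500, 154, 2932]);


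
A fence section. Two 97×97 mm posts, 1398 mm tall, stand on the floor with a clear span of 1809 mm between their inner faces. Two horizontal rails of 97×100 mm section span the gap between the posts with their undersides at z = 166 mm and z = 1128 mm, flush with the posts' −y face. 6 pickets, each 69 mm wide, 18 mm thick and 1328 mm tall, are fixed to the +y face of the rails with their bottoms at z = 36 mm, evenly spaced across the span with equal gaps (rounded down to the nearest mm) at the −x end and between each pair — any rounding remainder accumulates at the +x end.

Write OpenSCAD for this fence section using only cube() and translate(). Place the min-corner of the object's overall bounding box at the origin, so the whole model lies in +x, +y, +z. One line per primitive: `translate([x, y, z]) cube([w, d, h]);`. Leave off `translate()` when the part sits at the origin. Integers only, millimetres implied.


cube([97, 97, 1398]);
translate([1906, 0, 0]) cube([97, 97, 1398]);
translate([97, 0, 166]) cube([1809, 97, 100]);
translate([97, 0, 1128]) cube([1809, 97, 100]);
translate([296, 97, 36]) cube([69, 18, 1328]);
translate([564, 97, 36]) cube([69, 18, 1328]);
translate([832, 97, 36]) cube([69, 18, 1328]);
translate([1100, 97, 36]) cube([69, 18, 1328]);
translate([1368, 97, 36]) cube([69, 18, 1328]);
translate([1636, 97, 36]) cube([69, 18, 1328]);


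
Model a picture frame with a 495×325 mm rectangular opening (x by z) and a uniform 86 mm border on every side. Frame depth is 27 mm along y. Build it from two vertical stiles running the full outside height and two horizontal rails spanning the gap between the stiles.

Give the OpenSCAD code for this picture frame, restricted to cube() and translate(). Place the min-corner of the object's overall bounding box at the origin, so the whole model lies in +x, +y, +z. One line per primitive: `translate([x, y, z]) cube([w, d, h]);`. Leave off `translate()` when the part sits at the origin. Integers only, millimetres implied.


cube([86, 27, 497]);
translate([581, 0, 0]) cube([86, 27, 497]);
translate([86, 0, 0]) cube([495, 27, 86]);
translate([86, 0, 411]) cube([495, 27, 86]);


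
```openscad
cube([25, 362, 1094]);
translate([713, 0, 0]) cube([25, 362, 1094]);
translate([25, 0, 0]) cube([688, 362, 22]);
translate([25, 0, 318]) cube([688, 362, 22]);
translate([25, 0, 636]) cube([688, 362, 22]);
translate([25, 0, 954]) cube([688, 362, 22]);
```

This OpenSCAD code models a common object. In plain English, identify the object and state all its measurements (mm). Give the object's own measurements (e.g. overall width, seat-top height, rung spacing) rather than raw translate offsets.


An open bookshelf. Two side panels, each 25 mm thick, 362 mm deep and 1094 mm tall, stand 738 mm apart (outside-to-outside). Between them sit 4 shelves, each 22 mm thick and 362 mm deep, spanning the full gap between the sides. The bottom shelf rests on the floor (its underside at z = 0) and the clear gap between one shelf's top and the next shelf's underside is 296 mm.


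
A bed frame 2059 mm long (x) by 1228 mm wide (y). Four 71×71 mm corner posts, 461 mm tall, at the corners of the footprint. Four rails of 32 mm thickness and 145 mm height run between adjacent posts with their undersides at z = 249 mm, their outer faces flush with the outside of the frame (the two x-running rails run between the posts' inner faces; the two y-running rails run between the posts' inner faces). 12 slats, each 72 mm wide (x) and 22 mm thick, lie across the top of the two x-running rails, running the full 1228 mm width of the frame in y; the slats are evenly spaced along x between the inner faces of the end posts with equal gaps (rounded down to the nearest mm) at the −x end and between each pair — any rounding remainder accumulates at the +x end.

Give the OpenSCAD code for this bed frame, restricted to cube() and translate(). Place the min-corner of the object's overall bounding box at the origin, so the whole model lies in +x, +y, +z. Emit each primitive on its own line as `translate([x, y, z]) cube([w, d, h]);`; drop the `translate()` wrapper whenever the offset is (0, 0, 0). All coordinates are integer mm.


cube([71, 71, 461]);
translate([0, 1157, 0]) cube([71, 71, 461]);
translate([1988, 0, 0]) cube([71, 71, 461]);
translate([1988, 1157, 0]) cube([71, 71, 461]);
translate([71, 0, 249]) cube([1917, 32, 145]);
translate([71, 1196, 249]) cube([1917, 32, 145]);
translate([0, 71, 249]) cube([32, 1086, 145]);
translate([2027, 71, 249]) cube([32, 1086, 145]);
translate([152, 0, 394]) cube([72, 1228, 22]);
translate([305, 0, 394]) cube([72, 1228, 22]);
translate([458, 0, 394]) cube([72, 1228, 22]);
translate([611, 0, 394]) cube([72, 1228, 22]);
translate([764, 0, 394]) cube([72, 1228, 22]);
translate([917, 0, 394]) cube([72, 1228, 22]);
translate([1070, 0, 394]) cube([72, 1228, 22]);
translate([1223, 0, 394]) cube([72, 1228, 22]);
translate([1376, 0, 394]) cube([72, 1228, 22]);
translate([1529, 0, 394]) cube([72, 1228, 22]);
translate([1682, 0, 394]) cube([72, 1228, 22]);
translate([1835, 0, 394]) cube([72, 1228, 22]);


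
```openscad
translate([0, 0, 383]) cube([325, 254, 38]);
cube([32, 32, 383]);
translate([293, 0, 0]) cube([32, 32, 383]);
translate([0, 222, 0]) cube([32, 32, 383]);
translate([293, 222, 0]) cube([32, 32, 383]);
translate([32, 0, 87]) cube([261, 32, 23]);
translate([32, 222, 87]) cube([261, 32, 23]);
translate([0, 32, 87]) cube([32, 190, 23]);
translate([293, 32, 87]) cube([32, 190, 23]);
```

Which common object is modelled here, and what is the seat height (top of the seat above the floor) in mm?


A stool. The seat height is 421 mm.

A 325×254×38 slab at z = 383 on four corner posts — a stool. The seat top is 383 + 38 = 421 mm.


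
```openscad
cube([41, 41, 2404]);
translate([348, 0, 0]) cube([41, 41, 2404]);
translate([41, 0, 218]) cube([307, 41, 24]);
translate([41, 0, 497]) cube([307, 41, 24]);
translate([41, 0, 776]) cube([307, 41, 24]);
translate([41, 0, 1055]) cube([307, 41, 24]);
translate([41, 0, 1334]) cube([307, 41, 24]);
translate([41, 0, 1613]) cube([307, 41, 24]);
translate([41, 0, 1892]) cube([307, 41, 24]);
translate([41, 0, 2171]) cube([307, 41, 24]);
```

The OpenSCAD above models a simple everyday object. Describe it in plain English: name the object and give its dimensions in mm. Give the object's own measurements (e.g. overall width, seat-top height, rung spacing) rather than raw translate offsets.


A straight ladder. Two 41×41 mm vertical rails, 2404 mm tall, stand 389 mm apart (outside-to-outside) with their front faces coplanar on the −y side. 8 rungs, each 41 mm deep and 24 mm tall, span between the inner faces of the rails, front faces flush with the rails. The lowest rung's underside is at z = 218 mm and rungs are spaced 279 mm apart (underside to underside).


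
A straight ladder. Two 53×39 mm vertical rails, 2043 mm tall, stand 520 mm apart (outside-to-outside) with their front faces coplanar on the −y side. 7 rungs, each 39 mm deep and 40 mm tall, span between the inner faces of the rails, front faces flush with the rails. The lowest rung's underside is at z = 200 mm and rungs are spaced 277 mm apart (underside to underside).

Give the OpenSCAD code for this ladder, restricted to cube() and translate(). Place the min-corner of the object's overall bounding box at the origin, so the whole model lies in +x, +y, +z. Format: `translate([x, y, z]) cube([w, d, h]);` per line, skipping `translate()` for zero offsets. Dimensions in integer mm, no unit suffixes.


// rung span = 520 - 2*53 = 414
// rung[k] z = 200 + k*277
cube([53, 39, 2043]);
translate([467, 0, 0]) cube([53, 39, 2043]);
translate([53, 0, 200]) cube([414, 39, 40]);
translate([53, 0, 477]) cube([414, 39, 40]);
translate([53, 0, 754]) cube([414, 39, 40]);
translate([53, 0, 1031]) cube([414, 39, 40]);
translate([53, 0, 1308]) cube([414, 39, 40]);
translate([53, 0, 1585]) cube([414, 39, 40]);
translate([53, 0, 1862]) cube([414, 39, 40]);


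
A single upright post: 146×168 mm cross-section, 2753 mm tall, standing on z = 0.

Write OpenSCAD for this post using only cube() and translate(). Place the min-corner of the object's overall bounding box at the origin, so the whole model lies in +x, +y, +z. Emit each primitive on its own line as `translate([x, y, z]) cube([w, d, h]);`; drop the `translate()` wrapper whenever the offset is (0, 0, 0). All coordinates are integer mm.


cube([146, 168, 2753]);


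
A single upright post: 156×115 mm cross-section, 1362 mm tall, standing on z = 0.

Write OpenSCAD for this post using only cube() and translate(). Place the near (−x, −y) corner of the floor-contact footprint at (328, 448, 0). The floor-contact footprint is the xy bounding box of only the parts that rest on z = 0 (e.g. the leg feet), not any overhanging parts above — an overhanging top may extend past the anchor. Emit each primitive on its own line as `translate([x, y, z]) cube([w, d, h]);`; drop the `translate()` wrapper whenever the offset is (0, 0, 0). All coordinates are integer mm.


translate([328, 448, 0]) cube([156, 115, 1362]);


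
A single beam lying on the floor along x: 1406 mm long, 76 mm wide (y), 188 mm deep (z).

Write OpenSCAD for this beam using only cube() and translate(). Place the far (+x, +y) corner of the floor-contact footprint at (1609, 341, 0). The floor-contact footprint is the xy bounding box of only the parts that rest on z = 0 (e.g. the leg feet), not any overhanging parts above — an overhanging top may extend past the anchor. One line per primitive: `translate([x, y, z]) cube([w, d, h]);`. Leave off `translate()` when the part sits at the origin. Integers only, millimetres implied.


translate([203, 265, 0]) cube([1406, 76, 188]);


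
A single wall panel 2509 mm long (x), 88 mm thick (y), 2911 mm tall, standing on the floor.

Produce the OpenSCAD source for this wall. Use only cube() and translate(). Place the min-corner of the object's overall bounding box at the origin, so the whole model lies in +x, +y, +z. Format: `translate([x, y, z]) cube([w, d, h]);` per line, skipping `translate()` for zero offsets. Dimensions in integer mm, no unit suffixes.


cube([2509, 88, 2911]);
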